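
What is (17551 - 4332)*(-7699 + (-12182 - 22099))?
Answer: -554933620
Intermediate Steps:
(17551 - 4332)*(-7699 + (-12182 - 22099)) = 13219*(-7699 - 34281) = 13219*(-41980) = -554933620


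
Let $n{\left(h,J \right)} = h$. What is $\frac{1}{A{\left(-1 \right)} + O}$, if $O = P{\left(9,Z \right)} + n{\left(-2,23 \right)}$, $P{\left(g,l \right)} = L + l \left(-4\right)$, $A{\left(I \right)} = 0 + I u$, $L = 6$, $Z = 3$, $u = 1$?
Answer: $- \frac{1}{9} \approx -0.11111$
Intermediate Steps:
$A{\left(I \right)} = I$ ($A{\left(I \right)} = 0 + I 1 = 0 + I = I$)
$P{\left(g,l \right)} = 6 - 4 l$ ($P{\left(g,l \right)} = 6 + l \left(-4\right) = 6 - 4 l$)
$O = -8$ ($O = \left(6 - 12\right) - 2 = -6 - 2 = -8$)
$\frac{1}{A{\left(-1 \right)} + O} = \frac{1}{-1 - 8} = \frac{1}{-9} = - \frac{1}{9}$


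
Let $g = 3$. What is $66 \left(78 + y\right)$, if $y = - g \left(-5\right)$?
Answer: $6138$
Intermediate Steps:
$y = 15$ ($y = \left(-1\right) 3 \left(-5\right) = \left(-3\right) \left(-5\right) = 15$)
$66 \left(78 + y\right) = 66 \left(78 + 15\right) = 66 \cdot 93 = 6138$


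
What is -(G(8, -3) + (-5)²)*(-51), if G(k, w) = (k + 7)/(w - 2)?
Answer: 1122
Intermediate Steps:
G(k, w) = (7 + k)/(-2 + w)
-(G(8, -3) + (-5)²)*(-51) = -((7 + 8)/(-2 - 3) + (-5)²)*(-51) = -(15/(-5) + 25)*(-51) = -(-⅕*15 + 25)*(-51) = -(-3 + 25)*(-51) = -22*(-51) = -1*(-1122) = 1122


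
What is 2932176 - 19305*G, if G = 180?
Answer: -542724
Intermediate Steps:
2932176 - 19305*G = 2932176 - 19305*180 = 2932176 - 1*3474900 = 2932176 - 3474900 = -542724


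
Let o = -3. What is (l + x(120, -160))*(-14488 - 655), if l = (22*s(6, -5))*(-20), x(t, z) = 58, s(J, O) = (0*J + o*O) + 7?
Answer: 145705946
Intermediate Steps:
s(J, O) = 7 - 3*O (s(J, O) = (0*J - 3*O) + 7 = (0 - 3*O) + 7 = -3*O + 7 = 7 - 3*O)
l = -9680 (l = (22*(7 - 3*(-5)))*(-20) = (22*(7 + 15))*(-20) = (22*22)*(-20) = 484*(-20) = -9680)
(l + x(120, -160))*(-14488 - 655) = (-9680 + 58)*(-14488 - 655) = -9622*(-15143) = 145705946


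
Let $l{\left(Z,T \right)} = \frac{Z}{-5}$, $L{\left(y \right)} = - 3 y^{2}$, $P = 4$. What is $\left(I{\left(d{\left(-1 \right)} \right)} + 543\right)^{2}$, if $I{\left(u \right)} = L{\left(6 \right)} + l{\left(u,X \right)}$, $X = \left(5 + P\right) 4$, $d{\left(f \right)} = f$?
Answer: $\frac{4734976}{25} \approx 1.894 \cdot 10^{5}$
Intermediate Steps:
$X = 36$ ($X = \left(5 + 4\right) 4 = 9 \cdot 4 = 36$)
$l{\left(Z,T \right)} = - \frac{Z}{5}$ ($l{\left(Z,T \right)} = Z \left(- \frac{1}{5}\right) = - \frac{Z}{5}$)
$I{\left(u \right)} = -108 - \frac{u}{5}$ ($I{\left(u \right)} = - 3 \cdot 6^{2} - \frac{u}{5} = \left(-3\right) 36 - \frac{u}{5} = -108 - \frac{u}{5}$)
$\left(I{\left(d{\left(-1 \right)} \right)} + 543\right)^{2} = \left(\left(-108 - - \frac{1}{5}\right) + 543\right)^{2} = \left(\left(-108 + \frac{1}{5}\right) + 543\right)^{2} = \left(- \frac{539}{5} + 543\right)^{2} = \left(\frac{2176}{5}\right)^{2} = \frac{4734976}{25}$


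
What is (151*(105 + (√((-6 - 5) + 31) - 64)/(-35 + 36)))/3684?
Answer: 6191/3684 + 151*√5/1842 ≈ 1.8638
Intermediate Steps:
(151*(105 + (√((-6 - 5) + 31) - 64)/(-35 + 36)))/3684 = (151*(105 + (√(-11 + 31) - 64)/1))*(1/3684) = (151*(105 + (√20 - 64)*1))*(1/3684) = (151*(105 + (2*√5 - 64)*1))*(1/3684) = (151*(105 + (-64 + 2*√5)*1))*(1/3684) = (151*(105 + (-64 + 2*√5)))*(1/3684) = (151*(41 + 2*√5))*(1/3684) = (6191 + 302*√5)*(1/3684) = 6191/3684 + 151*√5/1842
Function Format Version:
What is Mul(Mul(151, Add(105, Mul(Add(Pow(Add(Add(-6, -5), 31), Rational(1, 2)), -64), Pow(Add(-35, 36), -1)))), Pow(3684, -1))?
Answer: Add(Rational(6191, 3684), Mul(Rational(151, 1842), Pow(5, Rational(1, 2)))) ≈ 1.8638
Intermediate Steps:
Mul(Mul(151, Add(105, Mul(Add(Pow(Add(Add(-6, -5), 31), Rational(1, 2)), -64), Pow(Add(-35, 36), -1)))), Pow(3684, -1)) = Mul(Mul(151, Add(105, Mul(Add(Pow(Add(-11, 31), Rational(1, 2)), -64), Pow(1, -1)))), Rational(1, 3684)) = Mul(Mul(151, Add(105, Mul(Add(Pow(20, Rational(1, 2)), -64), 1))), Rational(1, 3684)) = Mul(Mul(151, Add(105, Mul(Add(Mul(2, Pow(5, Rational(1, 2))), -64), 1))), Rational(1, 3684)) = Mul(Mul(151, Add(105, Mul(Add(-64, Mul(2, Pow(5, Rational(1, 2)))), 1))), Rational(1, 3684)) = Mul(Mul(151, Add(105, Add(-64, Mul(2, Pow(5, Rational(1, 2)))))), Rational(1, 3684)) = Mul(Mul(151, Add(41, Mul(2, Pow(5, Rational(1, 2))))), Rational(1, 3684)) = Mul(Add(6191, Mul(302, Pow(5, Rational(1, 2)))), Rational(1, 3684)) = Add(Rational(6191, 3684), Mul(Rational(151, 1842), Pow(5, Rational(1, 2))))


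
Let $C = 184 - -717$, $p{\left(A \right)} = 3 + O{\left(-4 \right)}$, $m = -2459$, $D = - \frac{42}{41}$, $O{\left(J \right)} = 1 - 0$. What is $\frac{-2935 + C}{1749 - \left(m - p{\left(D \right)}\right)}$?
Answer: $- \frac{113}{234} \approx -0.48291$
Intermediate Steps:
$O{\left(J \right)} = 1$ ($O{\left(J \right)} = 1 + 0 = 1$)
$D = - \frac{42}{41}$ ($D = \left(-42\right) \frac{1}{41} = - \frac{42}{41} \approx -1.0244$)
$p{\left(A \right)} = 4$ ($p{\left(A \right)} = 3 + 1 = 4$)
$C = 901$ ($C = 184 + 717 = 901$)
$\frac{-2935 + C}{1749 - \left(m - p{\left(D \right)}\right)} = \frac{-2935 + 901}{1749 + \left(4 - -2459\right)} = - \frac{2034}{1749 + \left(4 + 2459\right)} = - \frac{2034}{1749 + 2463} = - \frac{2034}{4212} = \left(-2034\right) \frac{1}{4212} = - \frac{113}{234}$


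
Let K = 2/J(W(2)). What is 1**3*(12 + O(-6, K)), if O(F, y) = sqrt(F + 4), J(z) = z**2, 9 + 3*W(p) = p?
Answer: 12 + I*sqrt(2) ≈ 12.0 + 1.4142*I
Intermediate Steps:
W(p) = -3 + p/3
K = 18/49 (K = 2/((-3 + (1/3)*2)**2) = 2/((-3 + 2/3)**2) = 2/((-7/3)**2) = 2/(49/9) = 2*(9/49) = 18/49 ≈ 0.36735)
O(F, y) = sqrt(4 + F)
1**3*(12 + O(-6, K)) = 1**3*(12 + sqrt(4 - 6)) = 1*(12 + sqrt(-2)) = 1*(12 + I*sqrt(2)) = 12 + I*sqrt(2)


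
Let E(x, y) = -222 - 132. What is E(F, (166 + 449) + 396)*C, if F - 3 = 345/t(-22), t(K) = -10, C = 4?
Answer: -1416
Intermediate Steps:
F = -63/2 (F = 3 + 345/(-10) = 3 + 345*(-1/10) = 3 - 69/2 = -63/2 ≈ -31.500)
E(x, y) = -354
E(F, (166 + 449) + 396)*C = -354*4 = -1416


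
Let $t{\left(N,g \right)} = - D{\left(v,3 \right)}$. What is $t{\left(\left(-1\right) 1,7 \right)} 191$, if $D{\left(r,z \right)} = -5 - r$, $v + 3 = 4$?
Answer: $1146$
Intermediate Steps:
$v = 1$ ($v = -3 + 4 = 1$)
$t{\left(N,g \right)} = 6$ ($t{\left(N,g \right)} = - (-5 - 1) = \left(-1\right) \left(-6\right) = 6$)
$t{\left(\left(-1\right) 1,7 \right)} 191 = 6 \cdot 191 = 1146$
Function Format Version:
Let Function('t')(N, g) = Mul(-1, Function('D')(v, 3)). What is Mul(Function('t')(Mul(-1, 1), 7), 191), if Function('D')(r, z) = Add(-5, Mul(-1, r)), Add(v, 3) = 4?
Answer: 1146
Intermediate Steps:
v = 1 (v = Add(-3, 4) = 1)
Function('t')(N, g) = 6 (Function('t')(N, g) = Mul(-1, Add(-5, Mul(-1, 1))) = Mul(-1, Add(-5, -1)) = Mul(-1, -6) = 6)
Mul(Function('t')(Mul(-1, 1), 7), 191) = Mul(6, 191) = 1146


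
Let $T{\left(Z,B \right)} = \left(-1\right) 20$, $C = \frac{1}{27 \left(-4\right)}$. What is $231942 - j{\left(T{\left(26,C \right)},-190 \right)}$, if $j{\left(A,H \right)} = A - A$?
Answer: $231942$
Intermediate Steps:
$C = - \frac{1}{108}$ ($C = \frac{1}{27} \left(- \frac{1}{4}\right) = - \frac{1}{108} \approx -0.0092593$)
$T{\left(Z,B \right)} = -20$
$j{\left(A,H \right)} = 0$
$231942 - j{\left(T{\left(26,C \right)},-190 \right)} = 231942 - 0 = 231942 + 0 = 231942$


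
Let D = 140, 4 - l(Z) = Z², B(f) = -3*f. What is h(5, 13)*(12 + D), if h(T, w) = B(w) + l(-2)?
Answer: -5928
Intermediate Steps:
l(Z) = 4 - Z²
h(T, w) = -3*w (h(T, w) = -3*w + (4 - 1*(-2)²) = -3*w + (4 - 1*4) = -3*w + (4 - 4) = -3*w + 0 = -3*w)
h(5, 13)*(12 + D) = (-3*13)*(12 + 140) = -39*152 = -5928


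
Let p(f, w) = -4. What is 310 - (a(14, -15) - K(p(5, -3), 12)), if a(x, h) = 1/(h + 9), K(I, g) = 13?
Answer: 1939/6 ≈ 323.17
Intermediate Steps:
a(x, h) = 1/(9 + h)
310 - (a(14, -15) - K(p(5, -3), 12)) = 310 - (1/(9 - 15) - 1*13) = 310 - (1/(-6) - 13) = 310 - (-⅙ - 13) = 310 - 1*(-79/6) = 310 + 79/6 = 1939/6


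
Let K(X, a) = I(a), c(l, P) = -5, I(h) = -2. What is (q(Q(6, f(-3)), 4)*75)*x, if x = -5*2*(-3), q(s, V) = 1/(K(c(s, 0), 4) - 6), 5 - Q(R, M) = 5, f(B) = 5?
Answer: -1125/4 ≈ -281.25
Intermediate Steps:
K(X, a) = -2
Q(R, M) = 0 (Q(R, M) = 5 - 1*5 = 5 - 5 = 0)
q(s, V) = -⅛ (q(s, V) = 1/(-2 - 6) = 1/(-8) = -⅛)
x = 30 (x = -10*(-3) = 30)
(q(Q(6, f(-3)), 4)*75)*x = -⅛*75*30 = -75/8*30 = -1125/4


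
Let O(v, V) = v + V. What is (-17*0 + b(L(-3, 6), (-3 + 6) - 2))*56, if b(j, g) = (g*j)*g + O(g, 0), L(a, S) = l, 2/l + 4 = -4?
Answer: 42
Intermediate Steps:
l = -1/4 (l = 2/(-4 - 4) = 2/(-8) = 2*(-1/8) = -1/4 ≈ -0.25000)
L(a, S) = -1/4
O(v, V) = V + v
b(j, g) = g + j*g**2 (b(j, g) = (g*j)*g + (0 + g) = j*g**2 + g = g + j*g**2)
(-17*0 + b(L(-3, 6), (-3 + 6) - 2))*56 = (-17*0 + ((-3 + 6) - 2)*(1 + ((-3 + 6) - 2)*(-1/4)))*56 = (0 + (3 - 2)*(1 + (3 - 2)*(-1/4)))*56 = (0 + 1*(1 + 1*(-1/4)))*56 = (0 + 1*(1 - 1/4))*56 = (0 + 1*(3/4))*56 = (0 + 3/4)*56 = (3/4)*56 = 42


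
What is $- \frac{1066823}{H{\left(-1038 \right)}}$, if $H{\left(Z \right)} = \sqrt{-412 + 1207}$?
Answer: $- \frac{1066823 \sqrt{795}}{795} \approx -37836.0$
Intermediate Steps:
$H{\left(Z \right)} = \sqrt{795}$
$- \frac{1066823}{H{\left(-1038 \right)}} = - \frac{1066823}{\sqrt{795}} = - 1066823 \frac{\sqrt{795}}{795} = - \frac{1066823 \sqrt{795}}{795}$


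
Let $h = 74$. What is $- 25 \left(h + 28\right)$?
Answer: $-2550$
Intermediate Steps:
$- 25 \left(h + 28\right) = - 25 \left(74 + 28\right) = \left(-25\right) 102 = -2550$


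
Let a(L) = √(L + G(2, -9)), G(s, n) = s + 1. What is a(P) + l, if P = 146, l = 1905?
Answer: 1905 + √149 ≈ 1917.2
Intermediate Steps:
G(s, n) = 1 + s
a(L) = √(3 + L) (a(L) = √(L + (1 + 2)) = √(L + 3) = √(3 + L))
a(P) + l = √(3 + 146) + 1905 = √149 + 1905 = 1905 + √149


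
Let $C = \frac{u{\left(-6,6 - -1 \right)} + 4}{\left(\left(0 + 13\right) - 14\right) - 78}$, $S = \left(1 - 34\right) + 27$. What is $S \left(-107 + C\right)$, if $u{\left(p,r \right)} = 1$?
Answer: $\frac{50748}{79} \approx 642.38$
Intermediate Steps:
$S = -6$ ($S = \left(1 - 34\right) + 27 = -33 + 27 = -6$)
$C = - \frac{5}{79}$ ($C = \frac{1 + 4}{\left(\left(0 + 13\right) - 14\right) - 78} = \frac{5}{\left(13 - 14\right) - 78} = \frac{5}{-1 - 78} = \frac{5}{-79} = 5 \left(- \frac{1}{79}\right) = - \frac{5}{79} \approx -0.063291$)
$S \left(-107 + C\right) = - 6 \left(-107 - \frac{5}{79}\right) = \left(-6\right) \left(- \frac{8458}{79}\right) = \frac{50748}{79}$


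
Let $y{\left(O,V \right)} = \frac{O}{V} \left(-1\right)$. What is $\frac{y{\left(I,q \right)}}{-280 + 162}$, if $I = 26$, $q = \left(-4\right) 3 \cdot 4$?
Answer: $- \frac{13}{2832} \approx -0.0045904$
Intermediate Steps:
$q = -48$ ($q = \left(-12\right) 4 = -48$)
$y{\left(O,V \right)} = - \frac{O}{V}$
$\frac{y{\left(I,q \right)}}{-280 + 162} = \frac{\left(-1\right) 26 \frac{1}{-48}}{-280 + 162} = \frac{\left(-1\right) 26 \left(- \frac{1}{48}\right)}{-118} = \frac{13}{24} \left(- \frac{1}{118}\right) = - \frac{13}{2832}$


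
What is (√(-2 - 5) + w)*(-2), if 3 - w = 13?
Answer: 20 - 2*I*√7 ≈ 20.0 - 5.2915*I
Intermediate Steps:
w = -10 (w = 3 - 1*13 = 3 - 13 = -10)
(√(-2 - 5) + w)*(-2) = (√(-2 - 5) - 10)*(-2) = (√(-7) - 10)*(-2) = (I*√7 - 10)*(-2) = (-10 + I*√7)*(-2) = 20 - 2*I*√7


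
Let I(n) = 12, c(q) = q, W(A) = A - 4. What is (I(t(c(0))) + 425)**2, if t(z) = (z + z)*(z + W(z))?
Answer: 190969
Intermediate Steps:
W(A) = -4 + A
t(z) = 2*z*(-4 + 2*z) (t(z) = (z + z)*(z + (-4 + z)) = (2*z)*(-4 + 2*z) = 2*z*(-4 + 2*z))
(I(t(c(0))) + 425)**2 = (12 + 425)**2 = 437**2 = 190969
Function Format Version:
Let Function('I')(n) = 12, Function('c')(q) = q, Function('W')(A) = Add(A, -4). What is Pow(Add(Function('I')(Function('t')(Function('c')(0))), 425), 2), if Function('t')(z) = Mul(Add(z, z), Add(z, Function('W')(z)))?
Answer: 190969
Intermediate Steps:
Function('W')(A) = Add(-4, A)
Function('t')(z) = Mul(2, z, Add(-4, Mul(2, z))) (Function('t')(z) = Mul(Add(z, z), Add(z, Add(-4, z))) = Mul(Mul(2, z), Add(-4, Mul(2, z))) = Mul(2, z, Add(-4, Mul(2, z))))
Pow(Add(Function('I')(Function('t')(Function('c')(0))), 425), 2) = Pow(Add(12, 425), 2) = Pow(437, 2) = 190969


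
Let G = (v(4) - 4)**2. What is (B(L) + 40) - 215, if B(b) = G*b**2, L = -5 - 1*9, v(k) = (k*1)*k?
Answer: 28049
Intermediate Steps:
v(k) = k**2 (v(k) = k*k = k**2)
G = 144 (G = (4**2 - 4)**2 = (16 - 4)**2 = 12**2 = 144)
L = -14 (L = -5 - 9 = -14)
B(b) = 144*b**2
(B(L) + 40) - 215 = (144*(-14)**2 + 40) - 215 = (144*196 + 40) - 215 = (28224 + 40) - 215 = 28264 - 215 = 28049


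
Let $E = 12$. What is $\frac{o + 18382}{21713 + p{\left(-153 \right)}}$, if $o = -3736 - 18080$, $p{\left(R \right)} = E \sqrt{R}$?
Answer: $- \frac{74562442}{471476401} + \frac{123624 i \sqrt{17}}{471476401} \approx -0.15815 + 0.0010811 i$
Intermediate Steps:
$p{\left(R \right)} = 12 \sqrt{R}$
$o = -21816$ ($o = -3736 - 18080 = -21816$)
$\frac{o + 18382}{21713 + p{\left(-153 \right)}} = \frac{-21816 + 18382}{21713 + 12 \sqrt{-153}} = - \frac{3434}{21713 + 12 \cdot 3 i \sqrt{17}} = - \frac{3434}{21713 + 36 i \sqrt{17}}$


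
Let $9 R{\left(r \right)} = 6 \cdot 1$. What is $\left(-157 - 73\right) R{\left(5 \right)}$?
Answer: $- \frac{460}{3} \approx -153.33$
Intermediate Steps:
$R{\left(r \right)} = \frac{2}{3}$ ($R{\left(r \right)} = \frac{6 \cdot 1}{9} = \frac{1}{9} \cdot 6 = \frac{2}{3}$)
$\left(-157 - 73\right) R{\left(5 \right)} = \left(-157 - 73\right) \frac{2}{3} = \left(-230\right) \frac{2}{3} = - \frac{460}{3}$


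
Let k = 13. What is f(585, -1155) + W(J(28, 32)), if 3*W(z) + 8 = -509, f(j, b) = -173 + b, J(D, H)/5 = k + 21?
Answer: -4501/3 ≈ -1500.3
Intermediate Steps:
J(D, H) = 170 (J(D, H) = 5*(13 + 21) = 5*34 = 170)
W(z) = -517/3 (W(z) = -8/3 + (⅓)*(-509) = -8/3 - 509/3 = -517/3)
f(585, -1155) + W(J(28, 32)) = (-173 - 1155) - 517/3 = -1328 - 517/3 = -4501/3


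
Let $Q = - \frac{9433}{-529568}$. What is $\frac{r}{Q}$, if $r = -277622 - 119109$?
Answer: $- \frac{210096042208}{9433} \approx -2.2272 \cdot 10^{7}$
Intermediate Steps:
$Q = \frac{9433}{529568}$ ($Q = \left(-9433\right) \left(- \frac{1}{529568}\right) = \frac{9433}{529568} \approx 0.017813$)
$r = -396731$ ($r = -277622 - 119109 = -396731$)
$\frac{r}{Q} = - \frac{396731}{\frac{9433}{529568}} = \left(-396731\right) \frac{529568}{9433} = - \frac{210096042208}{9433}$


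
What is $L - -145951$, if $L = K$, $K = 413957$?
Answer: $559908$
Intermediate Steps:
$L = 413957$
$L - -145951 = 413957 - -145951 = 413957 + 145951 = 559908$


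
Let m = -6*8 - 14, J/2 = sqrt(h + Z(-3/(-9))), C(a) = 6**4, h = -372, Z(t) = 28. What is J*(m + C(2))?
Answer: 4936*I*sqrt(86) ≈ 45775.0*I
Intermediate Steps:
C(a) = 1296
J = 4*I*sqrt(86) (J = 2*sqrt(-372 + 28) = 2*sqrt(-344) = 2*(2*I*sqrt(86)) = 4*I*sqrt(86) ≈ 37.094*I)
m = -62 (m = -48 - 14 = -62)
J*(m + C(2)) = (4*I*sqrt(86))*(-62 + 1296) = (4*I*sqrt(86))*1234 = 4936*I*sqrt(86)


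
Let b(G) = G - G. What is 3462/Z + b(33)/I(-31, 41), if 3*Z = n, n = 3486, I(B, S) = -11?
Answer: 1731/581 ≈ 2.9793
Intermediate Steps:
Z = 1162 (Z = (1/3)*3486 = 1162)
b(G) = 0
3462/Z + b(33)/I(-31, 41) = 3462/1162 + 0/(-11) = 3462*(1/1162) + 0*(-1/11) = 1731/581 + 0 = 1731/581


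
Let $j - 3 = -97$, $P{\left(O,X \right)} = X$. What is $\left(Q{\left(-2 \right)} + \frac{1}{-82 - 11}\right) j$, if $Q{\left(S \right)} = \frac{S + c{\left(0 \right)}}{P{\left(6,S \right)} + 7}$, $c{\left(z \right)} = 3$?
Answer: $- \frac{8272}{465} \approx -17.789$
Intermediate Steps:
$j = -94$ ($j = 3 - 97 = -94$)
$Q{\left(S \right)} = \frac{3 + S}{7 + S}$ ($Q{\left(S \right)} = \frac{S + 3}{S + 7} = \frac{3 + S}{7 + S}$)
$\left(Q{\left(-2 \right)} + \frac{1}{-82 - 11}\right) j = \left(\frac{3 - 2}{7 - 2} + \frac{1}{-82 - 11}\right) \left(-94\right) = \left(\frac{1}{5} \cdot 1 + \frac{1}{-93}\right) \left(-94\right) = \left(\frac{1}{5} \cdot 1 - \frac{1}{93}\right) \left(-94\right) = \left(\frac{1}{5} - \frac{1}{93}\right) \left(-94\right) = \frac{88}{465} \left(-94\right) = - \frac{8272}{465}$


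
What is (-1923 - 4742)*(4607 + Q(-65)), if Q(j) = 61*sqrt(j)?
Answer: -30705655 - 406565*I*sqrt(65) ≈ -3.0706e+7 - 3.2778e+6*I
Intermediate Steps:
(-1923 - 4742)*(4607 + Q(-65)) = (-1923 - 4742)*(4607 + 61*sqrt(-65)) = -6665*(4607 + 61*(I*sqrt(65))) = -6665*(4607 + 61*I*sqrt(65)) = -30705655 - 406565*I*sqrt(65)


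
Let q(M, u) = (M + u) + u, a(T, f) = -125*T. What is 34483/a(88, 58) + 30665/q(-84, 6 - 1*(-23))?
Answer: -169105779/143000 ≈ -1182.6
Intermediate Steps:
q(M, u) = M + 2*u
34483/a(88, 58) + 30665/q(-84, 6 - 1*(-23)) = 34483/((-125*88)) + 30665/(-84 + 2*(6 - 1*(-23))) = 34483/(-11000) + 30665/(-84 + 2*(6 + 23)) = 34483*(-1/11000) + 30665/(-84 + 2*29) = -34483/11000 + 30665/(-84 + 58) = -34483/11000 + 30665/(-26) = -34483/11000 + 30665*(-1/26) = -34483/11000 - 30665/26 = -169105779/143000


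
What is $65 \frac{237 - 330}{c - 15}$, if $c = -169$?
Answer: $\frac{6045}{184} \approx 32.853$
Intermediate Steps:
$65 \frac{237 - 330}{c - 15} = 65 \frac{237 - 330}{-169 - 15} = 65 \left(- \frac{93}{-184}\right) = 65 \left(\left(-93\right) \left(- \frac{1}{184}\right)\right) = 65 \cdot \frac{93}{184} = \frac{6045}{184}$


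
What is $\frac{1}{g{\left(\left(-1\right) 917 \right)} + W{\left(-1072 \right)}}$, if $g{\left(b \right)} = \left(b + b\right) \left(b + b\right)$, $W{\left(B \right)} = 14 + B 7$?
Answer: $\frac{1}{3356066} \approx 2.9797 \cdot 10^{-7}$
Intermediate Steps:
$W{\left(B \right)} = 14 + 7 B$
$g{\left(b \right)} = 4 b^{2}$ ($g{\left(b \right)} = 2 b 2 b = 4 b^{2}$)
$\frac{1}{g{\left(\left(-1\right) 917 \right)} + W{\left(-1072 \right)}} = \frac{1}{4 \left(\left(-1\right) 917\right)^{2} + \left(14 + 7 \left(-1072\right)\right)} = \frac{1}{4 \left(-917\right)^{2} + \left(14 - 7504\right)} = \frac{1}{4 \cdot 840889 - 7490} = \frac{1}{3363556 - 7490} = \frac{1}{3356066}$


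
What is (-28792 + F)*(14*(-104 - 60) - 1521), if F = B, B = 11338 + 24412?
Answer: -26558686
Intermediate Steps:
B = 35750
F = 35750
(-28792 + F)*(14*(-104 - 60) - 1521) = (-28792 + 35750)*(14*(-104 - 60) - 1521) = 6958*(14*(-164) - 1521) = 6958*(-2296 - 1521) = 6958*(-3817) = -26558686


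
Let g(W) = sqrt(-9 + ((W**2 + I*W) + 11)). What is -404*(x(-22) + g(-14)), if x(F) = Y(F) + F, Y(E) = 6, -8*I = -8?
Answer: 6464 - 808*sqrt(46) ≈ 983.88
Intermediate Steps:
I = 1 (I = -1/8*(-8) = 1)
g(W) = sqrt(2 + W + W**2) (g(W) = sqrt(-9 + ((W**2 + 1*W) + 11)) = sqrt(-9 + ((W**2 + W) + 11)) = sqrt(-9 + ((W + W**2) + 11)) = sqrt(-9 + (11 + W + W**2)) = sqrt(2 + W + W**2))
x(F) = 6 + F
-404*(x(-22) + g(-14)) = -404*((6 - 22) + sqrt(2 - 14 + (-14)**2)) = -404*(-16 + sqrt(2 - 14 + 196)) = -404*(-16 + sqrt(184)) = -404*(-16 + 2*sqrt(46)) = 6464 - 808*sqrt(46)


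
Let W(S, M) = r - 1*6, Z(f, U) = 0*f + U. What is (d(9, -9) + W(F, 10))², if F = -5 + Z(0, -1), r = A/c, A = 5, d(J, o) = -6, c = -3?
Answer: 1681/9 ≈ 186.78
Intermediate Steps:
Z(f, U) = U (Z(f, U) = 0 + U = U)
r = -5/3 (r = 5/(-3) = 5*(-⅓) = -5/3 ≈ -1.6667)
F = -6 (F = -5 - 1 = -6)
W(S, M) = -23/3 (W(S, M) = -5/3 - 1*6 = -5/3 - 6 = -23/3)
(d(9, -9) + W(F, 10))² = (-6 - 23/3)² = (-41/3)² = 1681/9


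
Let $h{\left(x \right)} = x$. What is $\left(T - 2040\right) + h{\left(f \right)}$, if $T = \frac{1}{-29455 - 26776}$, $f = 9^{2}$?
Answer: $- \frac{110156530}{56231} \approx -1959.0$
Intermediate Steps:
$f = 81$
$T = - \frac{1}{56231}$ ($T = \frac{1}{-56231} = - \frac{1}{56231} \approx -1.7784 \cdot 10^{-5}$)
$\left(T - 2040\right) + h{\left(f \right)} = \left(- \frac{1}{56231} - 2040\right) + 81 = - \frac{114711241}{56231} + 81 = - \frac{110156530}{56231}$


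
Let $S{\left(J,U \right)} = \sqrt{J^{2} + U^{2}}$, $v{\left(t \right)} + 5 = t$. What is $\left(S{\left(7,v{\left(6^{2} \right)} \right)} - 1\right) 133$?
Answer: $-133 + 133 \sqrt{1010} \approx 4093.8$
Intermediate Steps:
$v{\left(t \right)} = -5 + t$
$\left(S{\left(7,v{\left(6^{2} \right)} \right)} - 1\right) 133 = \left(\sqrt{7^{2} + \left(-5 + 6^{2}\right)^{2}} - 1\right) 133 = \left(\sqrt{49 + \left(-5 + 36\right)^{2}} - 1\right) 133 = \left(\sqrt{49 + 31^{2}} - 1\right) 133 = \left(\sqrt{49 + 961} - 1\right) 133 = \left(\sqrt{1010} - 1\right) 133 = \left(-1 + \sqrt{1010}\right) 133 = -133 + 133 \sqrt{1010}$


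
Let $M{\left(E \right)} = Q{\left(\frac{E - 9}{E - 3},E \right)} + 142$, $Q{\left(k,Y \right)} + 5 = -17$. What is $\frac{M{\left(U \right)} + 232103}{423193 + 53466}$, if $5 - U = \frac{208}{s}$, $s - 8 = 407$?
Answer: $\frac{232223}{476659} \approx 0.48719$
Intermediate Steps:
$Q{\left(k,Y \right)} = -22$ ($Q{\left(k,Y \right)} = -5 - 17 = -22$)
$s = 415$ ($s = 8 + 407 = 415$)
$U = \frac{1867}{415}$ ($U = 5 - \frac{208}{415} = \frac{1867}{415} \approx 4.4988$)
$M{\left(E \right)} = 120$ ($M{\left(E \right)} = -22 + 142 = 120$)
$\frac{M{\left(U \right)} + 232103}{423193 + 53466} = \frac{120 + 232103}{423193 + 53466} = \frac{232223}{476659}$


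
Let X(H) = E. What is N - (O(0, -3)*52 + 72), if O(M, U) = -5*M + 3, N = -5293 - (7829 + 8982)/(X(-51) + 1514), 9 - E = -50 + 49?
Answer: -8430815/1524 ≈ -5532.0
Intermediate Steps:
E = 10 (E = 9 - (-50 + 49) = 9 - 1*(-1) = 9 + 1 = 10)
X(H) = 10
N = -8083343/1524 (N = -5293 - (7829 + 8982)/(10 + 1514) = -5293 - 16811/1524 = -8083343/1524 ≈ -5304.0)
O(M, U) = 3 - 5*M
N - (O(0, -3)*52 + 72) = -8083343/1524 - ((3 - 5*0)*52 + 72) = -8083343/1524 - ((3 + 0)*52 + 72) = -8083343/1524 - (3*52 + 72) = -8083343/1524 - (156 + 72) = -8083343/1524 - 1*228 = -8083343/1524 - 228 = -8430815/1524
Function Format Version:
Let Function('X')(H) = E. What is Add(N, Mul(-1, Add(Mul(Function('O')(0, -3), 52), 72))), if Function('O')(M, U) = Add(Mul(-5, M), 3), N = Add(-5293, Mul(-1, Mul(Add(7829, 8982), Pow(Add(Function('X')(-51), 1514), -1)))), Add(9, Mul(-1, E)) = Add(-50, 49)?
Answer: Rational(-8430815, 1524) ≈ -5532.0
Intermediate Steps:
E = 10 (E = Add(9, Mul(-1, Add(-50, 49))) = Add(9, Mul(-1, -1)) = Add(9, 1) = 10)
Function('X')(H) = 10
N = Rational(-8083343, 1524) (N = Add(-5293, Mul(-1, Mul(Add(7829, 8982), Pow(Add(10, 1514), -1)))) = Add(-5293, Mul(-1, Mul(16811, Pow(1524, -1)))) = Add(-5293, Mul(-1, Mul(16811, Rational(1, 1524)))) = Add(-5293, Mul(-1, Rational(16811, 1524))) = Add(-5293, Rational(-16811, 1524)) = Rational(-8083343, 1524) ≈ -5304.0)
Function('O')(M, U) = Add(3, Mul(-5, M))
Add(N, Mul(-1, Add(Mul(Function('O')(0, -3), 52), 72))) = Add(Rational(-8083343, 1524), Mul(-1, Add(Mul(Add(3, Mul(-5, 0)), 52), 72))) = Add(Rational(-8083343, 1524), Mul(-1, Add(Mul(Add(3, 0), 52), 72))) = Add(Rational(-8083343, 1524), Mul(-1, Add(Mul(3, 52), 72))) = Add(Rational(-8083343, 1524), Mul(-1, Add(156, 72))) = Add(Rational(-8083343, 1524), Mul(-1, 228)) = Add(Rational(-8083343, 1524), -228) = Rational(-8430815, 1524)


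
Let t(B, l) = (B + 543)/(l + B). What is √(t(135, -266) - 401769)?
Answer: I*√6894846627/131 ≈ 633.86*I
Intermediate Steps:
t(B, l) = (543 + B)/(B + l)
√(t(135, -266) - 401769) = √((543 + 135)/(135 - 266) - 401769) = √(678/(-131) - 401769) = √(-1/131*678 - 401769) = √(-678/131 - 401769) = √(-52632417/131) = I*√6894846627/131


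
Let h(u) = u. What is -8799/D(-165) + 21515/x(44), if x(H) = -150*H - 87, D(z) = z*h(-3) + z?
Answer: -21979621/735570 ≈ -29.881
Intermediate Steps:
D(z) = -2*z (D(z) = z*(-3) + z = -3*z + z = -2*z)
x(H) = -87 - 150*H
-8799/D(-165) + 21515/x(44) = -8799/((-2*(-165))) + 21515/(-87 - 150*44) = -8799/330 + 21515/(-87 - 6600) = -8799*1/330 + 21515/(-6687) = -2933/110 + 21515*(-1/6687) = -2933/110 - 21515/6687 = -21979621/735570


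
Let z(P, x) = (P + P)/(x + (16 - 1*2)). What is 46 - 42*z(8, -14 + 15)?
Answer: 6/5 ≈ 1.2000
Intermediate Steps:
z(P, x) = 2*P/(14 + x) (z(P, x) = (2*P)/(x + (16 - 2)) = (2*P)/(x + 14) = (2*P)/(14 + x) = 2*P/(14 + x))
46 - 42*z(8, -14 + 15) = 46 - 84*8/(14 + (-14 + 15)) = 46 - 84*8/(14 + 1) = 46 - 84*8/15 = 46 - 42*16/15 = 46 - 224/5 = 6/5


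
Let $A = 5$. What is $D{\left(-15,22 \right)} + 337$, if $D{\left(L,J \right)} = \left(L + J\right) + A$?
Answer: $349$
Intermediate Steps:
$D{\left(L,J \right)} = 5 + J + L$ ($D{\left(L,J \right)} = \left(L + J\right) + 5 = \left(J + L\right) + 5 = 5 + J + L$)
$D{\left(-15,22 \right)} + 337 = \left(5 + 22 - 15\right) + 337 = 12 + 337 = 349$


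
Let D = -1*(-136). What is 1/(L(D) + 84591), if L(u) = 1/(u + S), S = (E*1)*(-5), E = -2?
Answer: 146/12350287 ≈ 1.1822e-5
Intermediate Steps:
S = 10 (S = -2*1*(-5) = -2*(-5) = 10)
D = 136
L(u) = 1/(10 + u) (L(u) = 1/(u + 10) = 1/(10 + u))
1/(L(D) + 84591) = 1/(1/(10 + 136) + 84591) = 1/(1/146 + 84591) = 1/(12350287/146) = 146/12350287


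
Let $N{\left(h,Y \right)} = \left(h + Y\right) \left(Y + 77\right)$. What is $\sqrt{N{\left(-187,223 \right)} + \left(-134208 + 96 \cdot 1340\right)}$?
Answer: $4 \sqrt{327} \approx 72.333$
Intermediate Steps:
$N{\left(h,Y \right)} = \left(77 + Y\right) \left(Y + h\right)$ ($N{\left(h,Y \right)} = \left(Y + h\right) \left(77 + Y\right) = \left(77 + Y\right) \left(Y + h\right)$)
$\sqrt{N{\left(-187,223 \right)} + \left(-134208 + 96 \cdot 1340\right)} = \sqrt{\left(223^{2} + 77 \cdot 223 + 77 \left(-187\right) + 223 \left(-187\right)\right) + \left(-134208 + 96 \cdot 1340\right)} = \sqrt{\left(49729 + 17171 - 14399 - 41701\right) + \left(-134208 + 128640\right)} = \sqrt{10800 - 5568} = \sqrt{5232} = 4 \sqrt{327}$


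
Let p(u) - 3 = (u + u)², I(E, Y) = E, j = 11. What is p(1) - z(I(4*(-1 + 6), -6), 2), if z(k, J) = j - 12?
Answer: 8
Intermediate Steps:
z(k, J) = -1 (z(k, J) = 11 - 12 = -1)
p(u) = 3 + 4*u² (p(u) = 3 + (u + u)² = 3 + (2*u)² = 3 + 4*u²)
p(1) - z(I(4*(-1 + 6), -6), 2) = (3 + 4*1²) - 1*(-1) = (3 + 4*1) + 1 = (3 + 4) + 1 = 7 + 1 = 8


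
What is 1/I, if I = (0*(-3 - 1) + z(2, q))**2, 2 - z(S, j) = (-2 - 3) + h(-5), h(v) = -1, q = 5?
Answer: 1/64 ≈ 0.015625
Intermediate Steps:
z(S, j) = 8 (z(S, j) = 2 - ((-2 - 3) - 1) = 2 - (-5 - 1) = 2 - 1*(-6) = 2 + 6 = 8)
I = 64 (I = (0*(-3 - 1) + 8)**2 = (0*(-4) + 8)**2 = (0 + 8)**2 = 8**2 = 64)
1/I = 1/64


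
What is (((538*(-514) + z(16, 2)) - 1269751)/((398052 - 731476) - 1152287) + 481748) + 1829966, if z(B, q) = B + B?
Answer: 1144846821635/495237 ≈ 2.3117e+6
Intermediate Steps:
z(B, q) = 2*B
(((538*(-514) + z(16, 2)) - 1269751)/((398052 - 731476) - 1152287) + 481748) + 1829966 = (((538*(-514) + 2*16) - 1269751)/((398052 - 731476) - 1152287) + 481748) + 1829966 = (((-276532 + 32) - 1269751)/(-333424 - 1152287) + 481748) + 1829966 = ((-276500 - 1269751)/(-1485711) + 481748) + 1829966 = (-1546251*(-1/1485711) + 481748) + 1829966 = (515417/495237 + 481748) + 1829966 = 238579949693/495237 + 1829966 = 1144846821635/495237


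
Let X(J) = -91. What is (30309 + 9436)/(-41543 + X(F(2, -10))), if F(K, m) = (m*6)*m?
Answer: -39745/41634 ≈ -0.95463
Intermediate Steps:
F(K, m) = 6*m² (F(K, m) = (6*m)*m = 6*m²)
(30309 + 9436)/(-41543 + X(F(2, -10))) = (30309 + 9436)/(-41543 - 91) = 39745/(-41634) = 39745*(-1/41634) = -39745/41634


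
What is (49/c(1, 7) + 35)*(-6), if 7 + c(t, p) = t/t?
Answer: -161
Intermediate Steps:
c(t, p) = -6 (c(t, p) = -7 + t/t = -7 + 1 = -6)
(49/c(1, 7) + 35)*(-6) = (49/(-6) + 35)*(-6) = (49*(-1/6) + 35)*(-6) = (-49/6 + 35)*(-6) = (161/6)*(-6) = -161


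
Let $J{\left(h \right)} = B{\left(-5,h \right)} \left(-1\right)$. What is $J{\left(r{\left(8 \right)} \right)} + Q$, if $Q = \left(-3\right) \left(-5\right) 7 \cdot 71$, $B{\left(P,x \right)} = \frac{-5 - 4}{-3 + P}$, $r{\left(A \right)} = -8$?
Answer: $\frac{59631}{8} \approx 7453.9$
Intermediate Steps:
$B{\left(P,x \right)} = - \frac{9}{-3 + P}$
$J{\left(h \right)} = - \frac{9}{8}$ ($J{\left(h \right)} = - \frac{9}{-3 - 5} \left(-1\right) = - \frac{9}{-8} \left(-1\right) = \left(-9\right) \left(- \frac{1}{8}\right) \left(-1\right) = \frac{9}{8} \left(-1\right) = - \frac{9}{8}$)
$Q = 7455$ ($Q = 15 \cdot 7 \cdot 71 = 105 \cdot 71 = 7455$)
$J{\left(r{\left(8 \right)} \right)} + Q = - \frac{9}{8} + 7455 = \frac{59631}{8}$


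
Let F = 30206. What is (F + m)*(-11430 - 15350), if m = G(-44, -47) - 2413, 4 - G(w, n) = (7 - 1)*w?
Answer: -751473580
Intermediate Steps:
G(w, n) = 4 - 6*w (G(w, n) = 4 - (7 - 1)*w = 4 - 6*w)
m = -2145 (m = (4 - 6*(-44)) - 2413 = (4 + 264) - 2413 = 268 - 2413 = -2145)
(F + m)*(-11430 - 15350) = (30206 - 2145)*(-11430 - 15350) = 28061*(-26780) = -751473580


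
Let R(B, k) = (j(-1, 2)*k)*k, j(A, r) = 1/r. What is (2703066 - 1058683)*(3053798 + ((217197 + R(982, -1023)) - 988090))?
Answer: 9228834841837/2 ≈ 4.6144e+12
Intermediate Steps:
R(B, k) = k²/2 (R(B, k) = (k/2)*k = k²/2)
(2703066 - 1058683)*(3053798 + ((217197 + R(982, -1023)) - 988090)) = (2703066 - 1058683)*(3053798 + ((217197 + (½)*(-1023)²) - 988090)) = 1644383*(3053798 + ((217197 + (½)*1046529) - 988090)) = 1644383*(3053798 + ((217197 + 1046529/2) - 988090)) = 1644383*(3053798 + (1480923/2 - 988090)) = 1644383*(3053798 - 495257/2) = 1644383*(5612339/2) = 9228834841837/2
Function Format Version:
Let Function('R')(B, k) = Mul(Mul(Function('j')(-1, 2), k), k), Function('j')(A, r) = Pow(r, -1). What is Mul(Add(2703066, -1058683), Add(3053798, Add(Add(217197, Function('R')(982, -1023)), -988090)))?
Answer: Rational(9228834841837, 2) ≈ 4.6144e+12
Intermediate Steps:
Function('R')(B, k) = Mul(Rational(1, 2), Pow(k, 2)) (Function('R')(B, k) = Mul(Mul(Pow(2, -1), k), k) = Mul(Mul(Rational(1, 2), k), k) = Mul(Rational(1, 2), Pow(k, 2)))
Mul(Add(2703066, -1058683), Add(3053798, Add(Add(217197, Function('R')(982, -1023)), -988090))) = Mul(Add(2703066, -1058683), Add(3053798, Add(Add(217197, Mul(Rational(1, 2), Pow(-1023, 2))), -988090))) = Mul(1644383, Add(3053798, Add(Add(217197, Mul(Rational(1, 2), 1046529)), -988090))) = Mul(1644383, Add(3053798, Add(Add(217197, Rational(1046529, 2)), -988090))) = Mul(1644383, Add(3053798, Add(Rational(1480923, 2), -988090))) = Mul(1644383, Add(3053798, Rational(-495257, 2))) = Mul(1644383, Rational(5612339, 2)) = Rational(9228834841837, 2)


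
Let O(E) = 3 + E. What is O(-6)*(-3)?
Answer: 9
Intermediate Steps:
O(-6)*(-3) = (3 - 6)*(-3) = -3*(-3) = 9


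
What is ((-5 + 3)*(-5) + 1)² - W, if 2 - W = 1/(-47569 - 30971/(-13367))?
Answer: 75663025021/635823852 ≈ 119.00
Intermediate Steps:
W = 1271661071/635823852 (W = 2 - 1/(-47569 - 30971/(-13367)) = 2 - 1/(-47569 - 30971*(-1/13367)) = 2 - 1/(-47569 + 30971/13367) = 2 - 1/(-635823852/13367) = 2 - 1*(-13367/635823852) = 2 + 13367/635823852 = 1271661071/635823852 ≈ 2.0000)
((-5 + 3)*(-5) + 1)² - W = ((-5 + 3)*(-5) + 1)² - 1*1271661071/635823852 = (-2*(-5) + 1)² - 1271661071/635823852 = (10 + 1)² - 1271661071/635823852 = 11² - 1271661071/635823852 = 121 - 1271661071/635823852 = 75663025021/635823852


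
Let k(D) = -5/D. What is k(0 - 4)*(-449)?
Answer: -2245/4 ≈ -561.25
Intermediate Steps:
k(0 - 4)*(-449) = -5/(0 - 4)*(-449) = -5/(-4)*(-449) = -5*(-¼)*(-449) = (5/4)*(-449) = -2245/4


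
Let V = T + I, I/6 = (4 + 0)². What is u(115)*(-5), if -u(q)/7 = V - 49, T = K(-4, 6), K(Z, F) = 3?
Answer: 1750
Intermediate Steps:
I = 96 (I = 6*(4 + 0)² = 6*4² = 6*16 = 96)
T = 3
V = 99 (V = 3 + 96 = 99)
u(q) = -350 (u(q) = -7*(99 - 49) = -7*50 = -350)
u(115)*(-5) = -350*(-5) = 1750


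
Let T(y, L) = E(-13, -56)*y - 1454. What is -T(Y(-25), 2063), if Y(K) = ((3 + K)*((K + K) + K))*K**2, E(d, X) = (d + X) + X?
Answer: 128907704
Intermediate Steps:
E(d, X) = d + 2*X (E(d, X) = (X + d) + X = d + 2*X)
Y(K) = 3*K**3*(3 + K) (Y(K) = ((3 + K)*(2*K + K))*K**2 = ((3 + K)*(3*K))*K**2 = (3*K*(3 + K))*K**2 = 3*K**3*(3 + K))
T(y, L) = -1454 - 125*y (T(y, L) = (-13 + 2*(-56))*y - 1454 = (-13 - 112)*y - 1454 = -125*y - 1454 = -1454 - 125*y)
-T(Y(-25), 2063) = -(-1454 - 375*(-25)**3*(3 - 25)) = -(-1454 - 375*(-15625)*(-22)) = -(-1454 - 125*1031250) = -(-1454 - 128906250) = -1*(-128907704) = 128907704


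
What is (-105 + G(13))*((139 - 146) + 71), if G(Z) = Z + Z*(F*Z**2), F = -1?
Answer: -146496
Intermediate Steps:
G(Z) = Z - Z**3 (G(Z) = Z + Z*(-Z**2) = Z - Z**3)
(-105 + G(13))*((139 - 146) + 71) = (-105 + (13 - 1*13**3))*((139 - 146) + 71) = (-105 + (13 - 1*2197))*(-7 + 71) = (-105 + (13 - 2197))*64 = (-105 - 2184)*64 = -2289*64 = -146496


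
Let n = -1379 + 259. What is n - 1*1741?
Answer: -2861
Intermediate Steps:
n = -1120
n - 1*1741 = -1120 - 1*1741 = -1120 - 1741 = -2861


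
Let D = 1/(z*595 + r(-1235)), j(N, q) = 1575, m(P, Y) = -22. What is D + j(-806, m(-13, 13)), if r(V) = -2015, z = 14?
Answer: 9946126/6315 ≈ 1575.0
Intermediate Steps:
D = 1/6315 (D = 1/(14*595 - 2015) = 1/(8330 - 2015) = 1/6315 ≈ 0.00015835)
D + j(-806, m(-13, 13)) = 1/6315 + 1575 = 9946126/6315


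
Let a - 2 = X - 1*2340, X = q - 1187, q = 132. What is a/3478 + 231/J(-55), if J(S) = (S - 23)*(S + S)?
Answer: -428917/452140 ≈ -0.94864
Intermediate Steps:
X = -1055 (X = 132 - 1187 = -1055)
J(S) = 2*S*(-23 + S) (J(S) = (-23 + S)*(2*S) = 2*S*(-23 + S))
a = -3393 (a = 2 + (-1055 - 1*2340) = 2 + (-1055 - 2340) = 2 - 3395 = -3393)
a/3478 + 231/J(-55) = -3393/3478 + 231/((2*(-55)*(-23 - 55))) = -3393*1/3478 + 231/((2*(-55)*(-78))) = -3393/3478 + 231/8580 = -3393/3478 + 231*(1/8580) = -3393/3478 + 7/260 = -428917/452140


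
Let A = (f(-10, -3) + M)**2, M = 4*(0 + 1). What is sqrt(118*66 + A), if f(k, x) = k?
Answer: 4*sqrt(489) ≈ 88.453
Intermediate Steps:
M = 4 (M = 4*1 = 4)
A = 36 (A = (-10 + 4)**2 = (-6)**2 = 36)
sqrt(118*66 + A) = sqrt(118*66 + 36) = sqrt(7788 + 36) = sqrt(7824) = 4*sqrt(489)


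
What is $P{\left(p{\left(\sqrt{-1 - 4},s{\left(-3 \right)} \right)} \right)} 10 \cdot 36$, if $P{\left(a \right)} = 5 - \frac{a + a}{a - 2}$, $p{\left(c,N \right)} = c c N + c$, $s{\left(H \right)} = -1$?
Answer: $\frac{360 \left(- 5 i + 3 \sqrt{5}\right)}{\sqrt{5} - 3 i} \approx 771.43 + 230.0 i$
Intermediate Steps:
$p{\left(c,N \right)} = c + N c^{2}$ ($p{\left(c,N \right)} = c^{2} N + c = N c^{2} + c = c + N c^{2}$)
$P{\left(a \right)} = 5 - \frac{2 a}{-2 + a}$
$P{\left(p{\left(\sqrt{-1 - 4},s{\left(-3 \right)} \right)} \right)} 10 \cdot 36 = \frac{-10 + 3 \sqrt{-1 - 4} \left(1 - \sqrt{-1 - 4}\right)}{-2 + \sqrt{-1 - 4} \left(1 - \sqrt{-1 - 4}\right)} 10 \cdot 36 = \frac{-10 + 3 \sqrt{-5} \left(1 - \sqrt{-5}\right)}{-2 + \sqrt{-5} \left(1 - \sqrt{-5}\right)} 10 \cdot 36 = \frac{-10 + 3 i \sqrt{5} \left(1 - i \sqrt{5}\right)}{-2 + i \sqrt{5} \left(1 - i \sqrt{5}\right)} 10 \cdot 36 = \frac{10 \left(-10 + 3 i \sqrt{5} \left(1 - i \sqrt{5}\right)\right)}{-2 + i \sqrt{5} \left(1 - i \sqrt{5}\right)} 36 = \frac{360 \left(-10 + 3 i \sqrt{5} \left(1 - i \sqrt{5}\right)\right)}{-2 + i \sqrt{5} \left(1 - i \sqrt{5}\right)}$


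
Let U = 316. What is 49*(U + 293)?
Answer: 29841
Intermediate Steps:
49*(U + 293) = 49*(316 + 293) = 49*609 = 29841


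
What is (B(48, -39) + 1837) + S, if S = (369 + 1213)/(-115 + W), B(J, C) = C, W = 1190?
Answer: 1934432/1075 ≈ 1799.5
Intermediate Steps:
S = 1582/1075 (S = (369 + 1213)/(-115 + 1190) = 1582/1075 ≈ 1.4716)
(B(48, -39) + 1837) + S = (-39 + 1837) + 1582/1075 = 1798 + 1582/1075 = 1934432/1075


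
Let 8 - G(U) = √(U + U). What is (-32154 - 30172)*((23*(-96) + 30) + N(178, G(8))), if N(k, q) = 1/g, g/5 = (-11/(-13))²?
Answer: 7465073986/55 ≈ 1.3573e+8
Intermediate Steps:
G(U) = 8 - √2*√U (G(U) = 8 - √(U + U) = 8 - √(2*U) = 8 - √2*√U)
g = 605/169 (g = 5*(-11/(-13))² = 5*(-11*(-1/13))² = 5*(11/13)² = 5*(121/169) = 605/169 ≈ 3.5799)
N(k, q) = 169/605 (N(k, q) = 1/(605/169) = 169/605)
(-32154 - 30172)*((23*(-96) + 30) + N(178, G(8))) = (-32154 - 30172)*((23*(-96) + 30) + 169/605) = -62326*((-2208 + 30) + 169/605) = -62326*(-2178 + 169/605) = -62326*(-1317521/605) = 7465073986/55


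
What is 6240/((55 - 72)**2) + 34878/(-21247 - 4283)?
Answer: 24871243/1229695 ≈ 20.226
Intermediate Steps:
6240/((55 - 72)**2) + 34878/(-21247 - 4283) = 6240/((-17)**2) + 34878/(-25530) = 6240/289 + 34878*(-1/25530) = 6240*(1/289) - 5813/4255 = 6240/289 - 5813/4255 = 24871243/1229695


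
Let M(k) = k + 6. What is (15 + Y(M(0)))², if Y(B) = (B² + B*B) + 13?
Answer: 10000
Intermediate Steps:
M(k) = 6 + k
Y(B) = 13 + 2*B² (Y(B) = (B² + B²) + 13 = 2*B² + 13 = 13 + 2*B²)
(15 + Y(M(0)))² = (15 + (13 + 2*(6 + 0)²))² = (15 + (13 + 2*6²))² = (15 + (13 + 2*36))² = (15 + (13 + 72))² = (15 + 85)² = 100² = 10000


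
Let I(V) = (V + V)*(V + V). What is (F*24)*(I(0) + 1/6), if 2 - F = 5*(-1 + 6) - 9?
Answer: -56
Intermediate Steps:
I(V) = 4*V² (I(V) = (2*V)*(2*V) = 4*V²)
F = -14 (F = 2 - (5*(-1 + 6) - 9) = 2 - (5*5 - 9) = 2 - (25 - 9) = 2 - 1*16 = 2 - 16 = -14)
(F*24)*(I(0) + 1/6) = (-14*24)*(4*0² + 1/6) = -336*(4*0 + ⅙) = -336*(0 + ⅙) = -336*⅙ = -56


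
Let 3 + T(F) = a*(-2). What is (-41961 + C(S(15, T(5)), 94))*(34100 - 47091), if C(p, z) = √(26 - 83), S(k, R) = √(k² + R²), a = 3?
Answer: 545115351 - 12991*I*√57 ≈ 5.4512e+8 - 98080.0*I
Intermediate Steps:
T(F) = -9 (T(F) = -3 + 3*(-2) = -3 - 6 = -9)
S(k, R) = √(R² + k²)
C(p, z) = I*√57 (C(p, z) = √(-57) = I*√57)
(-41961 + C(S(15, T(5)), 94))*(34100 - 47091) = (-41961 + I*√57)*(34100 - 47091) = (-41961 + I*√57)*(-12991) = 545115351 - 12991*I*√57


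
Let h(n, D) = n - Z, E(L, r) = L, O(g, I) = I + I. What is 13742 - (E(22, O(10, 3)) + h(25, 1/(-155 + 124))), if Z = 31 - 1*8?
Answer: 13718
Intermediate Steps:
Z = 23 (Z = 31 - 8 = 23)
O(g, I) = 2*I
h(n, D) = -23 + n (h(n, D) = n - 1*23 = n - 23 = -23 + n)
13742 - (E(22, O(10, 3)) + h(25, 1/(-155 + 124))) = 13742 - (22 + (-23 + 25)) = 13742 - (22 + 2) = 13742 - 1*24 = 13742 - 24 = 13718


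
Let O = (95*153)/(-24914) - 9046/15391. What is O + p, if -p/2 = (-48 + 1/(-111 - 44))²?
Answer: -42473029383987513/9212419260350 ≈ -4610.4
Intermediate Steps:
p = -110736962/24025 (p = -2*(-48 + 1/(-111 - 44))² = -2*(-48 + 1/(-155))² = -2*(-48 - 1/155)² = -2*(-7441/155)² = -2*55368481/24025 = -110736962/24025 ≈ -4609.2)
O = -449080229/383451374 (O = 14535*(-1/24914) - 9046*1/15391 = -14535/24914 - 9046/15391 = -449080229/383451374 ≈ -1.1712)
O + p = -449080229/383451374 - 110736962/24025 = -42473029383987513/9212419260350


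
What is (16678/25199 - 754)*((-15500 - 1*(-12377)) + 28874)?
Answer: -488840709368/25199 ≈ -1.9399e+7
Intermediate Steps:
(16678/25199 - 754)*((-15500 - 1*(-12377)) + 28874) = (16678*(1/25199) - 754)*((-15500 + 12377) + 28874) = (16678/25199 - 754)*(-3123 + 28874) = -18983368/25199*25751 = -488840709368/25199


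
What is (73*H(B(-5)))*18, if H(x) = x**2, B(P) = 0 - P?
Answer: 32850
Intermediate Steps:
B(P) = -P
(73*H(B(-5)))*18 = (73*(-1*(-5))**2)*18 = (73*5**2)*18 = (73*25)*18 = 1825*18 = 32850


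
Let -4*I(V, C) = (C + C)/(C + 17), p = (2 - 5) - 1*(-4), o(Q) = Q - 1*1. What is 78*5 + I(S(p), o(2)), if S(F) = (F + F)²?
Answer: 14039/36 ≈ 389.97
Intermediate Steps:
o(Q) = -1 + Q (o(Q) = Q - 1 = -1 + Q)
p = 1 (p = -3 + 4 = 1)
S(F) = 4*F² (S(F) = (2*F)² = 4*F²)
I(V, C) = -C/(2*(17 + C)) (I(V, C) = -(C + C)/(4*(C + 17)) = -2*C/(4*(17 + C)) = -C/(2*(17 + C)))
78*5 + I(S(p), o(2)) = 78*5 - (-1 + 2)/(34 + 2*(-1 + 2)) = 390 - 1*1/(34 + 2*1) = 390 - 1*1/(34 + 2) = 390 - 1*1/36 = 390 - 1*1*1/36 = 390 - 1/36 = 14039/36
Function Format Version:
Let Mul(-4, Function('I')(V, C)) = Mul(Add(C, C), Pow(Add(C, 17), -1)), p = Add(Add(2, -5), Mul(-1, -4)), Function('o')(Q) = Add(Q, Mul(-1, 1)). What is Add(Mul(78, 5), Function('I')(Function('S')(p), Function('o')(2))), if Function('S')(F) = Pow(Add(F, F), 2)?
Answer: Rational(14039, 36) ≈ 389.97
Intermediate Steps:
Function('o')(Q) = Add(-1, Q) (Function('o')(Q) = Add(Q, -1) = Add(-1, Q))
p = 1 (p = Add(-3, 4) = 1)
Function('S')(F) = Mul(4, Pow(F, 2)) (Function('S')(F) = Pow(Mul(2, F), 2) = Mul(4, Pow(F, 2)))
Function('I')(V, C) = Mul(Rational(-1, 2), C, Pow(Add(17, C), -1)) (Function('I')(V, C) = Mul(Rational(-1, 4), Mul(Add(C, C), Pow(Add(C, 17), -1))) = Mul(Rational(-1, 4), Mul(Mul(2, C), Pow(Add(17, C), -1))) = Mul(Rational(-1, 4), Mul(2, C, Pow(Add(17, C), -1))) = Mul(Rational(-1, 2), C, Pow(Add(17, C), -1)))
Add(Mul(78, 5), Function('I')(Function('S')(p), Function('o')(2))) = Add(Mul(78, 5), Mul(-1, Add(-1, 2), Pow(Add(34, Mul(2, Add(-1, 2))), -1))) = Add(390, Mul(-1, 1, Pow(Add(34, Mul(2, 1)), -1))) = Add(390, Mul(-1, 1, Pow(Add(34, 2), -1))) = Add(390, Mul(-1, 1, Pow(36, -1))) = Add(390, Mul(-1, 1, Rational(1, 36))) = Add(390, Rational(-1, 36)) = Rational(14039, 36)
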